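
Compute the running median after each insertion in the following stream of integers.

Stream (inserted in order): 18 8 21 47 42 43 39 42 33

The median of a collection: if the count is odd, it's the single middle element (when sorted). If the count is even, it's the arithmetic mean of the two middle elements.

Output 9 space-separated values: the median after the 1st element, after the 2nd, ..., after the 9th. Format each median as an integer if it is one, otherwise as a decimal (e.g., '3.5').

Answer: 18 13 18 19.5 21 31.5 39 40.5 39

Derivation:
Step 1: insert 18 -> lo=[18] (size 1, max 18) hi=[] (size 0) -> median=18
Step 2: insert 8 -> lo=[8] (size 1, max 8) hi=[18] (size 1, min 18) -> median=13
Step 3: insert 21 -> lo=[8, 18] (size 2, max 18) hi=[21] (size 1, min 21) -> median=18
Step 4: insert 47 -> lo=[8, 18] (size 2, max 18) hi=[21, 47] (size 2, min 21) -> median=19.5
Step 5: insert 42 -> lo=[8, 18, 21] (size 3, max 21) hi=[42, 47] (size 2, min 42) -> median=21
Step 6: insert 43 -> lo=[8, 18, 21] (size 3, max 21) hi=[42, 43, 47] (size 3, min 42) -> median=31.5
Step 7: insert 39 -> lo=[8, 18, 21, 39] (size 4, max 39) hi=[42, 43, 47] (size 3, min 42) -> median=39
Step 8: insert 42 -> lo=[8, 18, 21, 39] (size 4, max 39) hi=[42, 42, 43, 47] (size 4, min 42) -> median=40.5
Step 9: insert 33 -> lo=[8, 18, 21, 33, 39] (size 5, max 39) hi=[42, 42, 43, 47] (size 4, min 42) -> median=39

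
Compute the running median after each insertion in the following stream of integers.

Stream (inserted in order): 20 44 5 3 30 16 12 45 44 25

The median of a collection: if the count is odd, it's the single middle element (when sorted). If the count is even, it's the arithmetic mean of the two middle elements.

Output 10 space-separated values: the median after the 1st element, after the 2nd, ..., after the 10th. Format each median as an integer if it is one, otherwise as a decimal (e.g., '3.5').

Answer: 20 32 20 12.5 20 18 16 18 20 22.5

Derivation:
Step 1: insert 20 -> lo=[20] (size 1, max 20) hi=[] (size 0) -> median=20
Step 2: insert 44 -> lo=[20] (size 1, max 20) hi=[44] (size 1, min 44) -> median=32
Step 3: insert 5 -> lo=[5, 20] (size 2, max 20) hi=[44] (size 1, min 44) -> median=20
Step 4: insert 3 -> lo=[3, 5] (size 2, max 5) hi=[20, 44] (size 2, min 20) -> median=12.5
Step 5: insert 30 -> lo=[3, 5, 20] (size 3, max 20) hi=[30, 44] (size 2, min 30) -> median=20
Step 6: insert 16 -> lo=[3, 5, 16] (size 3, max 16) hi=[20, 30, 44] (size 3, min 20) -> median=18
Step 7: insert 12 -> lo=[3, 5, 12, 16] (size 4, max 16) hi=[20, 30, 44] (size 3, min 20) -> median=16
Step 8: insert 45 -> lo=[3, 5, 12, 16] (size 4, max 16) hi=[20, 30, 44, 45] (size 4, min 20) -> median=18
Step 9: insert 44 -> lo=[3, 5, 12, 16, 20] (size 5, max 20) hi=[30, 44, 44, 45] (size 4, min 30) -> median=20
Step 10: insert 25 -> lo=[3, 5, 12, 16, 20] (size 5, max 20) hi=[25, 30, 44, 44, 45] (size 5, min 25) -> median=22.5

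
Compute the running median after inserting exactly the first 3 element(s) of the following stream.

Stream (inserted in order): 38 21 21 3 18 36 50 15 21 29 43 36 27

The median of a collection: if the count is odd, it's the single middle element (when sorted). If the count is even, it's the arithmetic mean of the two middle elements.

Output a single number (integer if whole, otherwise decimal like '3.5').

Step 1: insert 38 -> lo=[38] (size 1, max 38) hi=[] (size 0) -> median=38
Step 2: insert 21 -> lo=[21] (size 1, max 21) hi=[38] (size 1, min 38) -> median=29.5
Step 3: insert 21 -> lo=[21, 21] (size 2, max 21) hi=[38] (size 1, min 38) -> median=21

Answer: 21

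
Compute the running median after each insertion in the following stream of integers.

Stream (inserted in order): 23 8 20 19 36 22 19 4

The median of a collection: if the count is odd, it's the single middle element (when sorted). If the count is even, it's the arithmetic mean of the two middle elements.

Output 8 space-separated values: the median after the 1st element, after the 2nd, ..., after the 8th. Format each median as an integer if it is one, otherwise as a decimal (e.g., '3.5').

Answer: 23 15.5 20 19.5 20 21 20 19.5

Derivation:
Step 1: insert 23 -> lo=[23] (size 1, max 23) hi=[] (size 0) -> median=23
Step 2: insert 8 -> lo=[8] (size 1, max 8) hi=[23] (size 1, min 23) -> median=15.5
Step 3: insert 20 -> lo=[8, 20] (size 2, max 20) hi=[23] (size 1, min 23) -> median=20
Step 4: insert 19 -> lo=[8, 19] (size 2, max 19) hi=[20, 23] (size 2, min 20) -> median=19.5
Step 5: insert 36 -> lo=[8, 19, 20] (size 3, max 20) hi=[23, 36] (size 2, min 23) -> median=20
Step 6: insert 22 -> lo=[8, 19, 20] (size 3, max 20) hi=[22, 23, 36] (size 3, min 22) -> median=21
Step 7: insert 19 -> lo=[8, 19, 19, 20] (size 4, max 20) hi=[22, 23, 36] (size 3, min 22) -> median=20
Step 8: insert 4 -> lo=[4, 8, 19, 19] (size 4, max 19) hi=[20, 22, 23, 36] (size 4, min 20) -> median=19.5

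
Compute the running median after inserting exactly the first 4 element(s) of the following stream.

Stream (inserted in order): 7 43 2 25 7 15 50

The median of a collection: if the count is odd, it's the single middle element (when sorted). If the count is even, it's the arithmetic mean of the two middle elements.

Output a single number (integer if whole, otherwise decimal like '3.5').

Answer: 16

Derivation:
Step 1: insert 7 -> lo=[7] (size 1, max 7) hi=[] (size 0) -> median=7
Step 2: insert 43 -> lo=[7] (size 1, max 7) hi=[43] (size 1, min 43) -> median=25
Step 3: insert 2 -> lo=[2, 7] (size 2, max 7) hi=[43] (size 1, min 43) -> median=7
Step 4: insert 25 -> lo=[2, 7] (size 2, max 7) hi=[25, 43] (size 2, min 25) -> median=16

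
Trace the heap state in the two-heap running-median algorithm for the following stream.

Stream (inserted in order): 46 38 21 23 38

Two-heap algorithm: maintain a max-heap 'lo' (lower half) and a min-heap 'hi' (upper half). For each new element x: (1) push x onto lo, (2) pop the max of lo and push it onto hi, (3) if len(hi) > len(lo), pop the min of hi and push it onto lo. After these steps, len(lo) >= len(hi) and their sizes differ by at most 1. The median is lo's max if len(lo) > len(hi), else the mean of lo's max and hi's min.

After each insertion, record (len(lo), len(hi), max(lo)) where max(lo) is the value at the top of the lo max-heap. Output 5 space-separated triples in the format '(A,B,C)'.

Answer: (1,0,46) (1,1,38) (2,1,38) (2,2,23) (3,2,38)

Derivation:
Step 1: insert 46 -> lo=[46] hi=[] -> (len(lo)=1, len(hi)=0, max(lo)=46)
Step 2: insert 38 -> lo=[38] hi=[46] -> (len(lo)=1, len(hi)=1, max(lo)=38)
Step 3: insert 21 -> lo=[21, 38] hi=[46] -> (len(lo)=2, len(hi)=1, max(lo)=38)
Step 4: insert 23 -> lo=[21, 23] hi=[38, 46] -> (len(lo)=2, len(hi)=2, max(lo)=23)
Step 5: insert 38 -> lo=[21, 23, 38] hi=[38, 46] -> (len(lo)=3, len(hi)=2, max(lo)=38)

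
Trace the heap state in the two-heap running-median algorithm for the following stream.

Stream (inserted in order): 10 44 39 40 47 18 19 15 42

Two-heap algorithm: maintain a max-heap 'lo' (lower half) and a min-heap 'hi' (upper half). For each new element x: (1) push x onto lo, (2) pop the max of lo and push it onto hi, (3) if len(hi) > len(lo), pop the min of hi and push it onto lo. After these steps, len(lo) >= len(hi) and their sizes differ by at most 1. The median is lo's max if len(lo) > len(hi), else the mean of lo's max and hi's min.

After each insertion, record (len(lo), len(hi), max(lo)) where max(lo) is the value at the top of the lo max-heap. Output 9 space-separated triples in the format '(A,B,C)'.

Answer: (1,0,10) (1,1,10) (2,1,39) (2,2,39) (3,2,40) (3,3,39) (4,3,39) (4,4,19) (5,4,39)

Derivation:
Step 1: insert 10 -> lo=[10] hi=[] -> (len(lo)=1, len(hi)=0, max(lo)=10)
Step 2: insert 44 -> lo=[10] hi=[44] -> (len(lo)=1, len(hi)=1, max(lo)=10)
Step 3: insert 39 -> lo=[10, 39] hi=[44] -> (len(lo)=2, len(hi)=1, max(lo)=39)
Step 4: insert 40 -> lo=[10, 39] hi=[40, 44] -> (len(lo)=2, len(hi)=2, max(lo)=39)
Step 5: insert 47 -> lo=[10, 39, 40] hi=[44, 47] -> (len(lo)=3, len(hi)=2, max(lo)=40)
Step 6: insert 18 -> lo=[10, 18, 39] hi=[40, 44, 47] -> (len(lo)=3, len(hi)=3, max(lo)=39)
Step 7: insert 19 -> lo=[10, 18, 19, 39] hi=[40, 44, 47] -> (len(lo)=4, len(hi)=3, max(lo)=39)
Step 8: insert 15 -> lo=[10, 15, 18, 19] hi=[39, 40, 44, 47] -> (len(lo)=4, len(hi)=4, max(lo)=19)
Step 9: insert 42 -> lo=[10, 15, 18, 19, 39] hi=[40, 42, 44, 47] -> (len(lo)=5, len(hi)=4, max(lo)=39)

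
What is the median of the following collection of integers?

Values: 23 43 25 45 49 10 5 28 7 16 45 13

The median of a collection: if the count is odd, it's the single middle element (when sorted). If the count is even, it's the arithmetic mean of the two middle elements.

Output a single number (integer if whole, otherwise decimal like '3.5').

Answer: 24

Derivation:
Step 1: insert 23 -> lo=[23] (size 1, max 23) hi=[] (size 0) -> median=23
Step 2: insert 43 -> lo=[23] (size 1, max 23) hi=[43] (size 1, min 43) -> median=33
Step 3: insert 25 -> lo=[23, 25] (size 2, max 25) hi=[43] (size 1, min 43) -> median=25
Step 4: insert 45 -> lo=[23, 25] (size 2, max 25) hi=[43, 45] (size 2, min 43) -> median=34
Step 5: insert 49 -> lo=[23, 25, 43] (size 3, max 43) hi=[45, 49] (size 2, min 45) -> median=43
Step 6: insert 10 -> lo=[10, 23, 25] (size 3, max 25) hi=[43, 45, 49] (size 3, min 43) -> median=34
Step 7: insert 5 -> lo=[5, 10, 23, 25] (size 4, max 25) hi=[43, 45, 49] (size 3, min 43) -> median=25
Step 8: insert 28 -> lo=[5, 10, 23, 25] (size 4, max 25) hi=[28, 43, 45, 49] (size 4, min 28) -> median=26.5
Step 9: insert 7 -> lo=[5, 7, 10, 23, 25] (size 5, max 25) hi=[28, 43, 45, 49] (size 4, min 28) -> median=25
Step 10: insert 16 -> lo=[5, 7, 10, 16, 23] (size 5, max 23) hi=[25, 28, 43, 45, 49] (size 5, min 25) -> median=24
Step 11: insert 45 -> lo=[5, 7, 10, 16, 23, 25] (size 6, max 25) hi=[28, 43, 45, 45, 49] (size 5, min 28) -> median=25
Step 12: insert 13 -> lo=[5, 7, 10, 13, 16, 23] (size 6, max 23) hi=[25, 28, 43, 45, 45, 49] (size 6, min 25) -> median=24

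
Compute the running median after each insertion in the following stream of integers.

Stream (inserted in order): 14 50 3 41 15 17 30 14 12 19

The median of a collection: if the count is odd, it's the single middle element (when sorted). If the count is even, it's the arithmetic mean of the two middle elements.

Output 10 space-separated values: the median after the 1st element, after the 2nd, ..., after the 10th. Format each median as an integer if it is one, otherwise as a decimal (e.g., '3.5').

Step 1: insert 14 -> lo=[14] (size 1, max 14) hi=[] (size 0) -> median=14
Step 2: insert 50 -> lo=[14] (size 1, max 14) hi=[50] (size 1, min 50) -> median=32
Step 3: insert 3 -> lo=[3, 14] (size 2, max 14) hi=[50] (size 1, min 50) -> median=14
Step 4: insert 41 -> lo=[3, 14] (size 2, max 14) hi=[41, 50] (size 2, min 41) -> median=27.5
Step 5: insert 15 -> lo=[3, 14, 15] (size 3, max 15) hi=[41, 50] (size 2, min 41) -> median=15
Step 6: insert 17 -> lo=[3, 14, 15] (size 3, max 15) hi=[17, 41, 50] (size 3, min 17) -> median=16
Step 7: insert 30 -> lo=[3, 14, 15, 17] (size 4, max 17) hi=[30, 41, 50] (size 3, min 30) -> median=17
Step 8: insert 14 -> lo=[3, 14, 14, 15] (size 4, max 15) hi=[17, 30, 41, 50] (size 4, min 17) -> median=16
Step 9: insert 12 -> lo=[3, 12, 14, 14, 15] (size 5, max 15) hi=[17, 30, 41, 50] (size 4, min 17) -> median=15
Step 10: insert 19 -> lo=[3, 12, 14, 14, 15] (size 5, max 15) hi=[17, 19, 30, 41, 50] (size 5, min 17) -> median=16

Answer: 14 32 14 27.5 15 16 17 16 15 16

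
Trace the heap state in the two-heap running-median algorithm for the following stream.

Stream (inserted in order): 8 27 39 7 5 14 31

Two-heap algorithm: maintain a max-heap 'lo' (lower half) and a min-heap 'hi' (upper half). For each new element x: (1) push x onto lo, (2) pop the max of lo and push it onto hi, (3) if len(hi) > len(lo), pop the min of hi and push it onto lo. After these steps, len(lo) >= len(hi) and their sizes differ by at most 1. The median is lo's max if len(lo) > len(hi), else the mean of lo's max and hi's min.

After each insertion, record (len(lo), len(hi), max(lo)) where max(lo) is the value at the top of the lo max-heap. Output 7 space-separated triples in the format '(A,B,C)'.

Answer: (1,0,8) (1,1,8) (2,1,27) (2,2,8) (3,2,8) (3,3,8) (4,3,14)

Derivation:
Step 1: insert 8 -> lo=[8] hi=[] -> (len(lo)=1, len(hi)=0, max(lo)=8)
Step 2: insert 27 -> lo=[8] hi=[27] -> (len(lo)=1, len(hi)=1, max(lo)=8)
Step 3: insert 39 -> lo=[8, 27] hi=[39] -> (len(lo)=2, len(hi)=1, max(lo)=27)
Step 4: insert 7 -> lo=[7, 8] hi=[27, 39] -> (len(lo)=2, len(hi)=2, max(lo)=8)
Step 5: insert 5 -> lo=[5, 7, 8] hi=[27, 39] -> (len(lo)=3, len(hi)=2, max(lo)=8)
Step 6: insert 14 -> lo=[5, 7, 8] hi=[14, 27, 39] -> (len(lo)=3, len(hi)=3, max(lo)=8)
Step 7: insert 31 -> lo=[5, 7, 8, 14] hi=[27, 31, 39] -> (len(lo)=4, len(hi)=3, max(lo)=14)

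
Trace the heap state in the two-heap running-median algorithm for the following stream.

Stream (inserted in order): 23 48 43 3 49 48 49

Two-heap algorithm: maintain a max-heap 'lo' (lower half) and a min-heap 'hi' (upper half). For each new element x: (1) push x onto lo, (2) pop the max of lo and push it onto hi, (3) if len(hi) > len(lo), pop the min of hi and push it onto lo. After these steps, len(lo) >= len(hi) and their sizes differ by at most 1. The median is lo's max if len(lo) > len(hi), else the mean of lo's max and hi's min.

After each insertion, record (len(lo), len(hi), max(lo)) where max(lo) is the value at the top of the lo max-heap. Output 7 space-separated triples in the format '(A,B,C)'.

Answer: (1,0,23) (1,1,23) (2,1,43) (2,2,23) (3,2,43) (3,3,43) (4,3,48)

Derivation:
Step 1: insert 23 -> lo=[23] hi=[] -> (len(lo)=1, len(hi)=0, max(lo)=23)
Step 2: insert 48 -> lo=[23] hi=[48] -> (len(lo)=1, len(hi)=1, max(lo)=23)
Step 3: insert 43 -> lo=[23, 43] hi=[48] -> (len(lo)=2, len(hi)=1, max(lo)=43)
Step 4: insert 3 -> lo=[3, 23] hi=[43, 48] -> (len(lo)=2, len(hi)=2, max(lo)=23)
Step 5: insert 49 -> lo=[3, 23, 43] hi=[48, 49] -> (len(lo)=3, len(hi)=2, max(lo)=43)
Step 6: insert 48 -> lo=[3, 23, 43] hi=[48, 48, 49] -> (len(lo)=3, len(hi)=3, max(lo)=43)
Step 7: insert 49 -> lo=[3, 23, 43, 48] hi=[48, 49, 49] -> (len(lo)=4, len(hi)=3, max(lo)=48)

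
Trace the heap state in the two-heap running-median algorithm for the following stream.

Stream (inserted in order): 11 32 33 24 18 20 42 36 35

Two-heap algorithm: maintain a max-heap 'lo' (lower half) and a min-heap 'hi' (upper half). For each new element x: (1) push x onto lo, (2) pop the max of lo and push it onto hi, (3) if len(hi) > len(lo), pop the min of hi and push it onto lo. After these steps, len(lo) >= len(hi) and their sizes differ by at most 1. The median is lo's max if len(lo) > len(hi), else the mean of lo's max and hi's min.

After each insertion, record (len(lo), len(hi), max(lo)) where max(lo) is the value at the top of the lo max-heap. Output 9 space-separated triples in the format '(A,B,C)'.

Step 1: insert 11 -> lo=[11] hi=[] -> (len(lo)=1, len(hi)=0, max(lo)=11)
Step 2: insert 32 -> lo=[11] hi=[32] -> (len(lo)=1, len(hi)=1, max(lo)=11)
Step 3: insert 33 -> lo=[11, 32] hi=[33] -> (len(lo)=2, len(hi)=1, max(lo)=32)
Step 4: insert 24 -> lo=[11, 24] hi=[32, 33] -> (len(lo)=2, len(hi)=2, max(lo)=24)
Step 5: insert 18 -> lo=[11, 18, 24] hi=[32, 33] -> (len(lo)=3, len(hi)=2, max(lo)=24)
Step 6: insert 20 -> lo=[11, 18, 20] hi=[24, 32, 33] -> (len(lo)=3, len(hi)=3, max(lo)=20)
Step 7: insert 42 -> lo=[11, 18, 20, 24] hi=[32, 33, 42] -> (len(lo)=4, len(hi)=3, max(lo)=24)
Step 8: insert 36 -> lo=[11, 18, 20, 24] hi=[32, 33, 36, 42] -> (len(lo)=4, len(hi)=4, max(lo)=24)
Step 9: insert 35 -> lo=[11, 18, 20, 24, 32] hi=[33, 35, 36, 42] -> (len(lo)=5, len(hi)=4, max(lo)=32)

Answer: (1,0,11) (1,1,11) (2,1,32) (2,2,24) (3,2,24) (3,3,20) (4,3,24) (4,4,24) (5,4,32)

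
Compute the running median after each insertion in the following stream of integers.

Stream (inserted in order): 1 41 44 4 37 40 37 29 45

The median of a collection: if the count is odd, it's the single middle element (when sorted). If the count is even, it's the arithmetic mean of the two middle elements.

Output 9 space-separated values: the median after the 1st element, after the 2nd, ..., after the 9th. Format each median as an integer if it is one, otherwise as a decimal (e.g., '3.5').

Step 1: insert 1 -> lo=[1] (size 1, max 1) hi=[] (size 0) -> median=1
Step 2: insert 41 -> lo=[1] (size 1, max 1) hi=[41] (size 1, min 41) -> median=21
Step 3: insert 44 -> lo=[1, 41] (size 2, max 41) hi=[44] (size 1, min 44) -> median=41
Step 4: insert 4 -> lo=[1, 4] (size 2, max 4) hi=[41, 44] (size 2, min 41) -> median=22.5
Step 5: insert 37 -> lo=[1, 4, 37] (size 3, max 37) hi=[41, 44] (size 2, min 41) -> median=37
Step 6: insert 40 -> lo=[1, 4, 37] (size 3, max 37) hi=[40, 41, 44] (size 3, min 40) -> median=38.5
Step 7: insert 37 -> lo=[1, 4, 37, 37] (size 4, max 37) hi=[40, 41, 44] (size 3, min 40) -> median=37
Step 8: insert 29 -> lo=[1, 4, 29, 37] (size 4, max 37) hi=[37, 40, 41, 44] (size 4, min 37) -> median=37
Step 9: insert 45 -> lo=[1, 4, 29, 37, 37] (size 5, max 37) hi=[40, 41, 44, 45] (size 4, min 40) -> median=37

Answer: 1 21 41 22.5 37 38.5 37 37 37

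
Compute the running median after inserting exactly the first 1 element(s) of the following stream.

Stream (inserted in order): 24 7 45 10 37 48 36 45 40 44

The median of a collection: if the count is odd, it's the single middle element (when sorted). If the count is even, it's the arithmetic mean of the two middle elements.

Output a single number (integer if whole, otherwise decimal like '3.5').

Answer: 24

Derivation:
Step 1: insert 24 -> lo=[24] (size 1, max 24) hi=[] (size 0) -> median=24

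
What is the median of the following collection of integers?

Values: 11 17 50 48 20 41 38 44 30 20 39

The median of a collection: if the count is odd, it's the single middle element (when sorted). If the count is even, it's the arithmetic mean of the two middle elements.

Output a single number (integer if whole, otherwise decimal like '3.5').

Answer: 38

Derivation:
Step 1: insert 11 -> lo=[11] (size 1, max 11) hi=[] (size 0) -> median=11
Step 2: insert 17 -> lo=[11] (size 1, max 11) hi=[17] (size 1, min 17) -> median=14
Step 3: insert 50 -> lo=[11, 17] (size 2, max 17) hi=[50] (size 1, min 50) -> median=17
Step 4: insert 48 -> lo=[11, 17] (size 2, max 17) hi=[48, 50] (size 2, min 48) -> median=32.5
Step 5: insert 20 -> lo=[11, 17, 20] (size 3, max 20) hi=[48, 50] (size 2, min 48) -> median=20
Step 6: insert 41 -> lo=[11, 17, 20] (size 3, max 20) hi=[41, 48, 50] (size 3, min 41) -> median=30.5
Step 7: insert 38 -> lo=[11, 17, 20, 38] (size 4, max 38) hi=[41, 48, 50] (size 3, min 41) -> median=38
Step 8: insert 44 -> lo=[11, 17, 20, 38] (size 4, max 38) hi=[41, 44, 48, 50] (size 4, min 41) -> median=39.5
Step 9: insert 30 -> lo=[11, 17, 20, 30, 38] (size 5, max 38) hi=[41, 44, 48, 50] (size 4, min 41) -> median=38
Step 10: insert 20 -> lo=[11, 17, 20, 20, 30] (size 5, max 30) hi=[38, 41, 44, 48, 50] (size 5, min 38) -> median=34
Step 11: insert 39 -> lo=[11, 17, 20, 20, 30, 38] (size 6, max 38) hi=[39, 41, 44, 48, 50] (size 5, min 39) -> median=38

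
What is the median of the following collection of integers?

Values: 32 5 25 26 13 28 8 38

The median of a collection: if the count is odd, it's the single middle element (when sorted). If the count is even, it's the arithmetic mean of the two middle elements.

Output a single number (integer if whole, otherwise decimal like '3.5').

Answer: 25.5

Derivation:
Step 1: insert 32 -> lo=[32] (size 1, max 32) hi=[] (size 0) -> median=32
Step 2: insert 5 -> lo=[5] (size 1, max 5) hi=[32] (size 1, min 32) -> median=18.5
Step 3: insert 25 -> lo=[5, 25] (size 2, max 25) hi=[32] (size 1, min 32) -> median=25
Step 4: insert 26 -> lo=[5, 25] (size 2, max 25) hi=[26, 32] (size 2, min 26) -> median=25.5
Step 5: insert 13 -> lo=[5, 13, 25] (size 3, max 25) hi=[26, 32] (size 2, min 26) -> median=25
Step 6: insert 28 -> lo=[5, 13, 25] (size 3, max 25) hi=[26, 28, 32] (size 3, min 26) -> median=25.5
Step 7: insert 8 -> lo=[5, 8, 13, 25] (size 4, max 25) hi=[26, 28, 32] (size 3, min 26) -> median=25
Step 8: insert 38 -> lo=[5, 8, 13, 25] (size 4, max 25) hi=[26, 28, 32, 38] (size 4, min 26) -> median=25.5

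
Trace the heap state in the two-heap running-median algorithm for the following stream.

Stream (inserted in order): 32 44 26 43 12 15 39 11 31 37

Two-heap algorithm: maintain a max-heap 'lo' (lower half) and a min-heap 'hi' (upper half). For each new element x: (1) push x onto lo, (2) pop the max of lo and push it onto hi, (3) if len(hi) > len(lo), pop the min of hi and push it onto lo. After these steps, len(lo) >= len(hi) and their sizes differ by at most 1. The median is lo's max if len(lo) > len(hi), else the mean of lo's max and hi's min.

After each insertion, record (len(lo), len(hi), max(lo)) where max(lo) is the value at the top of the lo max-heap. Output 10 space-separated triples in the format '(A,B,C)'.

Step 1: insert 32 -> lo=[32] hi=[] -> (len(lo)=1, len(hi)=0, max(lo)=32)
Step 2: insert 44 -> lo=[32] hi=[44] -> (len(lo)=1, len(hi)=1, max(lo)=32)
Step 3: insert 26 -> lo=[26, 32] hi=[44] -> (len(lo)=2, len(hi)=1, max(lo)=32)
Step 4: insert 43 -> lo=[26, 32] hi=[43, 44] -> (len(lo)=2, len(hi)=2, max(lo)=32)
Step 5: insert 12 -> lo=[12, 26, 32] hi=[43, 44] -> (len(lo)=3, len(hi)=2, max(lo)=32)
Step 6: insert 15 -> lo=[12, 15, 26] hi=[32, 43, 44] -> (len(lo)=3, len(hi)=3, max(lo)=26)
Step 7: insert 39 -> lo=[12, 15, 26, 32] hi=[39, 43, 44] -> (len(lo)=4, len(hi)=3, max(lo)=32)
Step 8: insert 11 -> lo=[11, 12, 15, 26] hi=[32, 39, 43, 44] -> (len(lo)=4, len(hi)=4, max(lo)=26)
Step 9: insert 31 -> lo=[11, 12, 15, 26, 31] hi=[32, 39, 43, 44] -> (len(lo)=5, len(hi)=4, max(lo)=31)
Step 10: insert 37 -> lo=[11, 12, 15, 26, 31] hi=[32, 37, 39, 43, 44] -> (len(lo)=5, len(hi)=5, max(lo)=31)

Answer: (1,0,32) (1,1,32) (2,1,32) (2,2,32) (3,2,32) (3,3,26) (4,3,32) (4,4,26) (5,4,31) (5,5,31)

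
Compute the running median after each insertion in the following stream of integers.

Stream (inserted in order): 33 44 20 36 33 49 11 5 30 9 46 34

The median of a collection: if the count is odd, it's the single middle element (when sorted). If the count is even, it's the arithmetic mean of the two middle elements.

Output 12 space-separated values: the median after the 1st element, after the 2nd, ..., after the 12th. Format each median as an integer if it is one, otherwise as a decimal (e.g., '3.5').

Answer: 33 38.5 33 34.5 33 34.5 33 33 33 31.5 33 33

Derivation:
Step 1: insert 33 -> lo=[33] (size 1, max 33) hi=[] (size 0) -> median=33
Step 2: insert 44 -> lo=[33] (size 1, max 33) hi=[44] (size 1, min 44) -> median=38.5
Step 3: insert 20 -> lo=[20, 33] (size 2, max 33) hi=[44] (size 1, min 44) -> median=33
Step 4: insert 36 -> lo=[20, 33] (size 2, max 33) hi=[36, 44] (size 2, min 36) -> median=34.5
Step 5: insert 33 -> lo=[20, 33, 33] (size 3, max 33) hi=[36, 44] (size 2, min 36) -> median=33
Step 6: insert 49 -> lo=[20, 33, 33] (size 3, max 33) hi=[36, 44, 49] (size 3, min 36) -> median=34.5
Step 7: insert 11 -> lo=[11, 20, 33, 33] (size 4, max 33) hi=[36, 44, 49] (size 3, min 36) -> median=33
Step 8: insert 5 -> lo=[5, 11, 20, 33] (size 4, max 33) hi=[33, 36, 44, 49] (size 4, min 33) -> median=33
Step 9: insert 30 -> lo=[5, 11, 20, 30, 33] (size 5, max 33) hi=[33, 36, 44, 49] (size 4, min 33) -> median=33
Step 10: insert 9 -> lo=[5, 9, 11, 20, 30] (size 5, max 30) hi=[33, 33, 36, 44, 49] (size 5, min 33) -> median=31.5
Step 11: insert 46 -> lo=[5, 9, 11, 20, 30, 33] (size 6, max 33) hi=[33, 36, 44, 46, 49] (size 5, min 33) -> median=33
Step 12: insert 34 -> lo=[5, 9, 11, 20, 30, 33] (size 6, max 33) hi=[33, 34, 36, 44, 46, 49] (size 6, min 33) -> median=33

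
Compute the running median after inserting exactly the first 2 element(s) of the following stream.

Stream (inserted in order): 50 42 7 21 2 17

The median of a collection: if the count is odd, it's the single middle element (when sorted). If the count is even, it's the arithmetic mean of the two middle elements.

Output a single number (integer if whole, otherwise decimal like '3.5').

Step 1: insert 50 -> lo=[50] (size 1, max 50) hi=[] (size 0) -> median=50
Step 2: insert 42 -> lo=[42] (size 1, max 42) hi=[50] (size 1, min 50) -> median=46

Answer: 46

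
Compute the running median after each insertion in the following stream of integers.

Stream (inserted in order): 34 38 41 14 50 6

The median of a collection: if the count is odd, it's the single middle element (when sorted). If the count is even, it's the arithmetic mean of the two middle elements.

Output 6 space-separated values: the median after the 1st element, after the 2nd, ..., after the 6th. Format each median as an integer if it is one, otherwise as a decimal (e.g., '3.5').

Step 1: insert 34 -> lo=[34] (size 1, max 34) hi=[] (size 0) -> median=34
Step 2: insert 38 -> lo=[34] (size 1, max 34) hi=[38] (size 1, min 38) -> median=36
Step 3: insert 41 -> lo=[34, 38] (size 2, max 38) hi=[41] (size 1, min 41) -> median=38
Step 4: insert 14 -> lo=[14, 34] (size 2, max 34) hi=[38, 41] (size 2, min 38) -> median=36
Step 5: insert 50 -> lo=[14, 34, 38] (size 3, max 38) hi=[41, 50] (size 2, min 41) -> median=38
Step 6: insert 6 -> lo=[6, 14, 34] (size 3, max 34) hi=[38, 41, 50] (size 3, min 38) -> median=36

Answer: 34 36 38 36 38 36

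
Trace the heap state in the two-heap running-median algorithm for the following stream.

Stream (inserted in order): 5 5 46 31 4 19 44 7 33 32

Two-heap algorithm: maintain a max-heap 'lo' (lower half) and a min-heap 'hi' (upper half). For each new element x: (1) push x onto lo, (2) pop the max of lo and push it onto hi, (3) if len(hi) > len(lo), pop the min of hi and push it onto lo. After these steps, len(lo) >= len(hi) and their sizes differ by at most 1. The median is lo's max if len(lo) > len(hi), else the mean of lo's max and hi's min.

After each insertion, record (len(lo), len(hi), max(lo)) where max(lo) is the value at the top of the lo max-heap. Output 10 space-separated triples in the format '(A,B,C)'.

Step 1: insert 5 -> lo=[5] hi=[] -> (len(lo)=1, len(hi)=0, max(lo)=5)
Step 2: insert 5 -> lo=[5] hi=[5] -> (len(lo)=1, len(hi)=1, max(lo)=5)
Step 3: insert 46 -> lo=[5, 5] hi=[46] -> (len(lo)=2, len(hi)=1, max(lo)=5)
Step 4: insert 31 -> lo=[5, 5] hi=[31, 46] -> (len(lo)=2, len(hi)=2, max(lo)=5)
Step 5: insert 4 -> lo=[4, 5, 5] hi=[31, 46] -> (len(lo)=3, len(hi)=2, max(lo)=5)
Step 6: insert 19 -> lo=[4, 5, 5] hi=[19, 31, 46] -> (len(lo)=3, len(hi)=3, max(lo)=5)
Step 7: insert 44 -> lo=[4, 5, 5, 19] hi=[31, 44, 46] -> (len(lo)=4, len(hi)=3, max(lo)=19)
Step 8: insert 7 -> lo=[4, 5, 5, 7] hi=[19, 31, 44, 46] -> (len(lo)=4, len(hi)=4, max(lo)=7)
Step 9: insert 33 -> lo=[4, 5, 5, 7, 19] hi=[31, 33, 44, 46] -> (len(lo)=5, len(hi)=4, max(lo)=19)
Step 10: insert 32 -> lo=[4, 5, 5, 7, 19] hi=[31, 32, 33, 44, 46] -> (len(lo)=5, len(hi)=5, max(lo)=19)

Answer: (1,0,5) (1,1,5) (2,1,5) (2,2,5) (3,2,5) (3,3,5) (4,3,19) (4,4,7) (5,4,19) (5,5,19)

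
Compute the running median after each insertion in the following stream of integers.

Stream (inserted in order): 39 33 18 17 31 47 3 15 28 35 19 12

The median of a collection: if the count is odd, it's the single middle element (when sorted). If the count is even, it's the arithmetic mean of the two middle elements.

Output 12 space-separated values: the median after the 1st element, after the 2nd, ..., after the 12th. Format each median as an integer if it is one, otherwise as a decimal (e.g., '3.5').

Answer: 39 36 33 25.5 31 32 31 24.5 28 29.5 28 23.5

Derivation:
Step 1: insert 39 -> lo=[39] (size 1, max 39) hi=[] (size 0) -> median=39
Step 2: insert 33 -> lo=[33] (size 1, max 33) hi=[39] (size 1, min 39) -> median=36
Step 3: insert 18 -> lo=[18, 33] (size 2, max 33) hi=[39] (size 1, min 39) -> median=33
Step 4: insert 17 -> lo=[17, 18] (size 2, max 18) hi=[33, 39] (size 2, min 33) -> median=25.5
Step 5: insert 31 -> lo=[17, 18, 31] (size 3, max 31) hi=[33, 39] (size 2, min 33) -> median=31
Step 6: insert 47 -> lo=[17, 18, 31] (size 3, max 31) hi=[33, 39, 47] (size 3, min 33) -> median=32
Step 7: insert 3 -> lo=[3, 17, 18, 31] (size 4, max 31) hi=[33, 39, 47] (size 3, min 33) -> median=31
Step 8: insert 15 -> lo=[3, 15, 17, 18] (size 4, max 18) hi=[31, 33, 39, 47] (size 4, min 31) -> median=24.5
Step 9: insert 28 -> lo=[3, 15, 17, 18, 28] (size 5, max 28) hi=[31, 33, 39, 47] (size 4, min 31) -> median=28
Step 10: insert 35 -> lo=[3, 15, 17, 18, 28] (size 5, max 28) hi=[31, 33, 35, 39, 47] (size 5, min 31) -> median=29.5
Step 11: insert 19 -> lo=[3, 15, 17, 18, 19, 28] (size 6, max 28) hi=[31, 33, 35, 39, 47] (size 5, min 31) -> median=28
Step 12: insert 12 -> lo=[3, 12, 15, 17, 18, 19] (size 6, max 19) hi=[28, 31, 33, 35, 39, 47] (size 6, min 28) -> median=23.5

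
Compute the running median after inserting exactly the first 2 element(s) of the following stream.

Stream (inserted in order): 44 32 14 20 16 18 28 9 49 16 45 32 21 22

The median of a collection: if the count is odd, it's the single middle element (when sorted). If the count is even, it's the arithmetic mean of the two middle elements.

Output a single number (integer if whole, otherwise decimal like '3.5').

Answer: 38

Derivation:
Step 1: insert 44 -> lo=[44] (size 1, max 44) hi=[] (size 0) -> median=44
Step 2: insert 32 -> lo=[32] (size 1, max 32) hi=[44] (size 1, min 44) -> median=38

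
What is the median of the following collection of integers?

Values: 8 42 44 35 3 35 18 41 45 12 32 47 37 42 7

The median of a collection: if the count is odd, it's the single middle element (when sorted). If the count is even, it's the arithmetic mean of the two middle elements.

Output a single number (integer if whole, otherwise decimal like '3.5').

Step 1: insert 8 -> lo=[8] (size 1, max 8) hi=[] (size 0) -> median=8
Step 2: insert 42 -> lo=[8] (size 1, max 8) hi=[42] (size 1, min 42) -> median=25
Step 3: insert 44 -> lo=[8, 42] (size 2, max 42) hi=[44] (size 1, min 44) -> median=42
Step 4: insert 35 -> lo=[8, 35] (size 2, max 35) hi=[42, 44] (size 2, min 42) -> median=38.5
Step 5: insert 3 -> lo=[3, 8, 35] (size 3, max 35) hi=[42, 44] (size 2, min 42) -> median=35
Step 6: insert 35 -> lo=[3, 8, 35] (size 3, max 35) hi=[35, 42, 44] (size 3, min 35) -> median=35
Step 7: insert 18 -> lo=[3, 8, 18, 35] (size 4, max 35) hi=[35, 42, 44] (size 3, min 35) -> median=35
Step 8: insert 41 -> lo=[3, 8, 18, 35] (size 4, max 35) hi=[35, 41, 42, 44] (size 4, min 35) -> median=35
Step 9: insert 45 -> lo=[3, 8, 18, 35, 35] (size 5, max 35) hi=[41, 42, 44, 45] (size 4, min 41) -> median=35
Step 10: insert 12 -> lo=[3, 8, 12, 18, 35] (size 5, max 35) hi=[35, 41, 42, 44, 45] (size 5, min 35) -> median=35
Step 11: insert 32 -> lo=[3, 8, 12, 18, 32, 35] (size 6, max 35) hi=[35, 41, 42, 44, 45] (size 5, min 35) -> median=35
Step 12: insert 47 -> lo=[3, 8, 12, 18, 32, 35] (size 6, max 35) hi=[35, 41, 42, 44, 45, 47] (size 6, min 35) -> median=35
Step 13: insert 37 -> lo=[3, 8, 12, 18, 32, 35, 35] (size 7, max 35) hi=[37, 41, 42, 44, 45, 47] (size 6, min 37) -> median=35
Step 14: insert 42 -> lo=[3, 8, 12, 18, 32, 35, 35] (size 7, max 35) hi=[37, 41, 42, 42, 44, 45, 47] (size 7, min 37) -> median=36
Step 15: insert 7 -> lo=[3, 7, 8, 12, 18, 32, 35, 35] (size 8, max 35) hi=[37, 41, 42, 42, 44, 45, 47] (size 7, min 37) -> median=35

Answer: 35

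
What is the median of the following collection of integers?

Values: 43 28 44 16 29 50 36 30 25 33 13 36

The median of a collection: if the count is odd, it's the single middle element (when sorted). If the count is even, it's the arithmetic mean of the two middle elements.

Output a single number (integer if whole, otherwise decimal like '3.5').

Answer: 31.5

Derivation:
Step 1: insert 43 -> lo=[43] (size 1, max 43) hi=[] (size 0) -> median=43
Step 2: insert 28 -> lo=[28] (size 1, max 28) hi=[43] (size 1, min 43) -> median=35.5
Step 3: insert 44 -> lo=[28, 43] (size 2, max 43) hi=[44] (size 1, min 44) -> median=43
Step 4: insert 16 -> lo=[16, 28] (size 2, max 28) hi=[43, 44] (size 2, min 43) -> median=35.5
Step 5: insert 29 -> lo=[16, 28, 29] (size 3, max 29) hi=[43, 44] (size 2, min 43) -> median=29
Step 6: insert 50 -> lo=[16, 28, 29] (size 3, max 29) hi=[43, 44, 50] (size 3, min 43) -> median=36
Step 7: insert 36 -> lo=[16, 28, 29, 36] (size 4, max 36) hi=[43, 44, 50] (size 3, min 43) -> median=36
Step 8: insert 30 -> lo=[16, 28, 29, 30] (size 4, max 30) hi=[36, 43, 44, 50] (size 4, min 36) -> median=33
Step 9: insert 25 -> lo=[16, 25, 28, 29, 30] (size 5, max 30) hi=[36, 43, 44, 50] (size 4, min 36) -> median=30
Step 10: insert 33 -> lo=[16, 25, 28, 29, 30] (size 5, max 30) hi=[33, 36, 43, 44, 50] (size 5, min 33) -> median=31.5
Step 11: insert 13 -> lo=[13, 16, 25, 28, 29, 30] (size 6, max 30) hi=[33, 36, 43, 44, 50] (size 5, min 33) -> median=30
Step 12: insert 36 -> lo=[13, 16, 25, 28, 29, 30] (size 6, max 30) hi=[33, 36, 36, 43, 44, 50] (size 6, min 33) -> median=31.5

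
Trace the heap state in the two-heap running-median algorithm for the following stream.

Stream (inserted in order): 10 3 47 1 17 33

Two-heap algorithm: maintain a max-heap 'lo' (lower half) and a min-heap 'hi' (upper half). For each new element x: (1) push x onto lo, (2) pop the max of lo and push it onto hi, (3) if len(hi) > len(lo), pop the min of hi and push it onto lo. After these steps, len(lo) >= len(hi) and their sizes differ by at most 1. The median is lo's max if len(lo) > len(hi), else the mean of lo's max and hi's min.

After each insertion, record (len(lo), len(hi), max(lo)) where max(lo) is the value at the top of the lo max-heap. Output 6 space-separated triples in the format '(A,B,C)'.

Step 1: insert 10 -> lo=[10] hi=[] -> (len(lo)=1, len(hi)=0, max(lo)=10)
Step 2: insert 3 -> lo=[3] hi=[10] -> (len(lo)=1, len(hi)=1, max(lo)=3)
Step 3: insert 47 -> lo=[3, 10] hi=[47] -> (len(lo)=2, len(hi)=1, max(lo)=10)
Step 4: insert 1 -> lo=[1, 3] hi=[10, 47] -> (len(lo)=2, len(hi)=2, max(lo)=3)
Step 5: insert 17 -> lo=[1, 3, 10] hi=[17, 47] -> (len(lo)=3, len(hi)=2, max(lo)=10)
Step 6: insert 33 -> lo=[1, 3, 10] hi=[17, 33, 47] -> (len(lo)=3, len(hi)=3, max(lo)=10)

Answer: (1,0,10) (1,1,3) (2,1,10) (2,2,3) (3,2,10) (3,3,10)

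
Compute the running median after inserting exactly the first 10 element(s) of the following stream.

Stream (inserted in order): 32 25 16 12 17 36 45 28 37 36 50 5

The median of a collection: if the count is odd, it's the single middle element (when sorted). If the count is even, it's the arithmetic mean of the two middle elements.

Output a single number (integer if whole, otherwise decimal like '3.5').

Answer: 30

Derivation:
Step 1: insert 32 -> lo=[32] (size 1, max 32) hi=[] (size 0) -> median=32
Step 2: insert 25 -> lo=[25] (size 1, max 25) hi=[32] (size 1, min 32) -> median=28.5
Step 3: insert 16 -> lo=[16, 25] (size 2, max 25) hi=[32] (size 1, min 32) -> median=25
Step 4: insert 12 -> lo=[12, 16] (size 2, max 16) hi=[25, 32] (size 2, min 25) -> median=20.5
Step 5: insert 17 -> lo=[12, 16, 17] (size 3, max 17) hi=[25, 32] (size 2, min 25) -> median=17
Step 6: insert 36 -> lo=[12, 16, 17] (size 3, max 17) hi=[25, 32, 36] (size 3, min 25) -> median=21
Step 7: insert 45 -> lo=[12, 16, 17, 25] (size 4, max 25) hi=[32, 36, 45] (size 3, min 32) -> median=25
Step 8: insert 28 -> lo=[12, 16, 17, 25] (size 4, max 25) hi=[28, 32, 36, 45] (size 4, min 28) -> median=26.5
Step 9: insert 37 -> lo=[12, 16, 17, 25, 28] (size 5, max 28) hi=[32, 36, 37, 45] (size 4, min 32) -> median=28
Step 10: insert 36 -> lo=[12, 16, 17, 25, 28] (size 5, max 28) hi=[32, 36, 36, 37, 45] (size 5, min 32) -> median=30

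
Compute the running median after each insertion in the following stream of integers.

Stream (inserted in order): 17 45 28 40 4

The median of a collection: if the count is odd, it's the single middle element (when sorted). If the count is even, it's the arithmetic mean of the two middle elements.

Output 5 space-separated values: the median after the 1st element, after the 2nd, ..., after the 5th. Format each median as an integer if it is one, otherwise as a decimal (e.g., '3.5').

Answer: 17 31 28 34 28

Derivation:
Step 1: insert 17 -> lo=[17] (size 1, max 17) hi=[] (size 0) -> median=17
Step 2: insert 45 -> lo=[17] (size 1, max 17) hi=[45] (size 1, min 45) -> median=31
Step 3: insert 28 -> lo=[17, 28] (size 2, max 28) hi=[45] (size 1, min 45) -> median=28
Step 4: insert 40 -> lo=[17, 28] (size 2, max 28) hi=[40, 45] (size 2, min 40) -> median=34
Step 5: insert 4 -> lo=[4, 17, 28] (size 3, max 28) hi=[40, 45] (size 2, min 40) -> median=28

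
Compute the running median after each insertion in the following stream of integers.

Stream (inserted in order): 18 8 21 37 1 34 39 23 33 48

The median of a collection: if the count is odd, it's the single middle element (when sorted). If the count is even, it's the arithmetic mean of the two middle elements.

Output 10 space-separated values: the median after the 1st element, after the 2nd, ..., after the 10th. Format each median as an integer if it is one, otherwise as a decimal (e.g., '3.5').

Answer: 18 13 18 19.5 18 19.5 21 22 23 28

Derivation:
Step 1: insert 18 -> lo=[18] (size 1, max 18) hi=[] (size 0) -> median=18
Step 2: insert 8 -> lo=[8] (size 1, max 8) hi=[18] (size 1, min 18) -> median=13
Step 3: insert 21 -> lo=[8, 18] (size 2, max 18) hi=[21] (size 1, min 21) -> median=18
Step 4: insert 37 -> lo=[8, 18] (size 2, max 18) hi=[21, 37] (size 2, min 21) -> median=19.5
Step 5: insert 1 -> lo=[1, 8, 18] (size 3, max 18) hi=[21, 37] (size 2, min 21) -> median=18
Step 6: insert 34 -> lo=[1, 8, 18] (size 3, max 18) hi=[21, 34, 37] (size 3, min 21) -> median=19.5
Step 7: insert 39 -> lo=[1, 8, 18, 21] (size 4, max 21) hi=[34, 37, 39] (size 3, min 34) -> median=21
Step 8: insert 23 -> lo=[1, 8, 18, 21] (size 4, max 21) hi=[23, 34, 37, 39] (size 4, min 23) -> median=22
Step 9: insert 33 -> lo=[1, 8, 18, 21, 23] (size 5, max 23) hi=[33, 34, 37, 39] (size 4, min 33) -> median=23
Step 10: insert 48 -> lo=[1, 8, 18, 21, 23] (size 5, max 23) hi=[33, 34, 37, 39, 48] (size 5, min 33) -> median=28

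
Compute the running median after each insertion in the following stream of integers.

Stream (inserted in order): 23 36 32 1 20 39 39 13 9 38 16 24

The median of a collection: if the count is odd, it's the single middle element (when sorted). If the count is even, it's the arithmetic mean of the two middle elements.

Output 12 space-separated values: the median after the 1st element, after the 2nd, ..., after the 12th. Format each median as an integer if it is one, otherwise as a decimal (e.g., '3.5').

Step 1: insert 23 -> lo=[23] (size 1, max 23) hi=[] (size 0) -> median=23
Step 2: insert 36 -> lo=[23] (size 1, max 23) hi=[36] (size 1, min 36) -> median=29.5
Step 3: insert 32 -> lo=[23, 32] (size 2, max 32) hi=[36] (size 1, min 36) -> median=32
Step 4: insert 1 -> lo=[1, 23] (size 2, max 23) hi=[32, 36] (size 2, min 32) -> median=27.5
Step 5: insert 20 -> lo=[1, 20, 23] (size 3, max 23) hi=[32, 36] (size 2, min 32) -> median=23
Step 6: insert 39 -> lo=[1, 20, 23] (size 3, max 23) hi=[32, 36, 39] (size 3, min 32) -> median=27.5
Step 7: insert 39 -> lo=[1, 20, 23, 32] (size 4, max 32) hi=[36, 39, 39] (size 3, min 36) -> median=32
Step 8: insert 13 -> lo=[1, 13, 20, 23] (size 4, max 23) hi=[32, 36, 39, 39] (size 4, min 32) -> median=27.5
Step 9: insert 9 -> lo=[1, 9, 13, 20, 23] (size 5, max 23) hi=[32, 36, 39, 39] (size 4, min 32) -> median=23
Step 10: insert 38 -> lo=[1, 9, 13, 20, 23] (size 5, max 23) hi=[32, 36, 38, 39, 39] (size 5, min 32) -> median=27.5
Step 11: insert 16 -> lo=[1, 9, 13, 16, 20, 23] (size 6, max 23) hi=[32, 36, 38, 39, 39] (size 5, min 32) -> median=23
Step 12: insert 24 -> lo=[1, 9, 13, 16, 20, 23] (size 6, max 23) hi=[24, 32, 36, 38, 39, 39] (size 6, min 24) -> median=23.5

Answer: 23 29.5 32 27.5 23 27.5 32 27.5 23 27.5 23 23.5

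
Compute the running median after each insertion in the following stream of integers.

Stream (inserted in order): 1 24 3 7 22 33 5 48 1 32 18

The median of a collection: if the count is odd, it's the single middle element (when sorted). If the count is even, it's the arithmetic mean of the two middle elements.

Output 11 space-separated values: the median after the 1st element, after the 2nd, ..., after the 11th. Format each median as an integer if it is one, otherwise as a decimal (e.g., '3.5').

Step 1: insert 1 -> lo=[1] (size 1, max 1) hi=[] (size 0) -> median=1
Step 2: insert 24 -> lo=[1] (size 1, max 1) hi=[24] (size 1, min 24) -> median=12.5
Step 3: insert 3 -> lo=[1, 3] (size 2, max 3) hi=[24] (size 1, min 24) -> median=3
Step 4: insert 7 -> lo=[1, 3] (size 2, max 3) hi=[7, 24] (size 2, min 7) -> median=5
Step 5: insert 22 -> lo=[1, 3, 7] (size 3, max 7) hi=[22, 24] (size 2, min 22) -> median=7
Step 6: insert 33 -> lo=[1, 3, 7] (size 3, max 7) hi=[22, 24, 33] (size 3, min 22) -> median=14.5
Step 7: insert 5 -> lo=[1, 3, 5, 7] (size 4, max 7) hi=[22, 24, 33] (size 3, min 22) -> median=7
Step 8: insert 48 -> lo=[1, 3, 5, 7] (size 4, max 7) hi=[22, 24, 33, 48] (size 4, min 22) -> median=14.5
Step 9: insert 1 -> lo=[1, 1, 3, 5, 7] (size 5, max 7) hi=[22, 24, 33, 48] (size 4, min 22) -> median=7
Step 10: insert 32 -> lo=[1, 1, 3, 5, 7] (size 5, max 7) hi=[22, 24, 32, 33, 48] (size 5, min 22) -> median=14.5
Step 11: insert 18 -> lo=[1, 1, 3, 5, 7, 18] (size 6, max 18) hi=[22, 24, 32, 33, 48] (size 5, min 22) -> median=18

Answer: 1 12.5 3 5 7 14.5 7 14.5 7 14.5 18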